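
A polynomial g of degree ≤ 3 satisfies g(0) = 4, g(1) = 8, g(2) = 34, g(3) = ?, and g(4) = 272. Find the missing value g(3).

The 4 known points determine the degree-3 polynomial uniquely.
Write g(x) = ax^3 + bx^2 + cx + d. Substituting each data point gives a linear system:
  d = 4
  a + b + c + d = 8
  8a + 4b + 2c + d = 34
  64a + 16b + 4c + d = 272
Solving the system yields a = 5, b = -4, c = 3, d = 4.
So g(x) = 5x^3 - 4x^2 + 3x + 4.
Then g(3) = 112.

112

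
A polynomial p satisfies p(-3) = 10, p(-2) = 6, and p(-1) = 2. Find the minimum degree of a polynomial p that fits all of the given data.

Forward differences of the values at u = -3, -2, -1:
  p  : 10  6  2
  Δ  : -4  -4
  Δ^2: 0
The first differences are constant (-4) and nonzero, while all higher differences vanish, so the minimal degree is 1.

1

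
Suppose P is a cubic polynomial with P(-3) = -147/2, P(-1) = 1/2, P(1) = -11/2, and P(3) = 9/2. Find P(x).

P(x) = 2x^3 - 4x^2 - 5x + 3/2

Write P(x) = ax^3 + bx^2 + cx + d. Substituting each data point gives a linear system:
  -27a + 9b - 3c + d = -147/2
  -a + b - c + d = 1/2
  a + b + c + d = -11/2
  27a + 9b + 3c + d = 9/2
Solving the system yields a = 2, b = -4, c = -5, d = 3/2.
So P(x) = 2x^3 - 4x^2 - 5x + 3/2.
Check: P(1) = -11/2. ✓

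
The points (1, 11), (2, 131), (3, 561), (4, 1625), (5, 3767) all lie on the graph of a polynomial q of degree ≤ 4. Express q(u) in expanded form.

q(u) = 5u^4 + 4u^3 + 6u^2 - u - 3

Write q(u) = au^4 + bu^3 + cu^2 + du + e. Substituting each data point gives a linear system:
  a + b + c + d + e = 11
  16a + 8b + 4c + 2d + e = 131
  81a + 27b + 9c + 3d + e = 561
  256a + 64b + 16c + 4d + e = 1625
  625a + 125b + 25c + 5d + e = 3767
Solving the system yields a = 5, b = 4, c = 6, d = -1, e = -3.
So q(u) = 5u⁴ + 4u³ + 6u² - u - 3.
Check: q(1) = 11. ✓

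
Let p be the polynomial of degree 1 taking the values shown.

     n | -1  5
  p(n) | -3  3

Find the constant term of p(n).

Write p(n) = an + b. Substituting each data point gives a linear system:
  -a + b = -3
  5a + b = 3
Solving the system yields a = 1, b = -2.
So p(n) = n - 2.
The constant term is -2.

-2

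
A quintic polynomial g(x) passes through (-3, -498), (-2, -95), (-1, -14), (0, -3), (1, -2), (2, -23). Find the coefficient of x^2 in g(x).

-2

Write g(x) = ax^5 + bx^4 + cx^3 + dx^2 + ex + k. Substituting each data point gives a linear system:
  -243a + 81b - 27c + 9d - 3e + k = -498
  -32a + 16b - 8c + 4d - 2e + k = -95
  -a + b - c + d - e + k = -14
  k = -3
  a + b + c + d + e + k = -2
  32a + 16b + 8c + 4d + 2e + k = -23
Solving the system yields a = 1, b = -3, c = -1, d = -2, e = 6, k = -3.
So g(x) = x^5 - 3x^4 - x^3 - 2x^2 + 6x - 3.
The coefficient of x^2 is -2.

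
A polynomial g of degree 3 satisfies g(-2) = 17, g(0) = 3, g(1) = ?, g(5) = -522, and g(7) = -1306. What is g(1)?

The 4 known points determine the degree-3 polynomial uniquely.
Write g(u) = au^3 + bu^2 + cu + d. Substituting each data point gives a linear system:
  -8a + 4b - 2c + d = 17
  d = 3
  125a + 25b + 5c + d = -522
  343a + 49b + 7c + d = -1306
Solving the system yields a = -3, b = -5, c = -5, d = 3.
So g(u) = -3u^3 - 5u^2 - 5u + 3.
Then g(1) = -10.

-10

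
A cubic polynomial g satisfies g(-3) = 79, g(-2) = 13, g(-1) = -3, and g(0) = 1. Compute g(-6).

877

Forward differences of the values at n = -3, -2, -1, 0:
  g  : 79  13  -3  1
  Δ  : -66  -16  4
  Δ^2: 50  20
  Δ^3: -30
The third differences are constant, confirming degree 3.
Interpolating (Newton forward form) and evaluating at n = -6 gives g(-6) = 877.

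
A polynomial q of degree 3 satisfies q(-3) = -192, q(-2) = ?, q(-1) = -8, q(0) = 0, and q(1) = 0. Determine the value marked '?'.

-60

The 4 known points determine the degree-3 polynomial uniquely.
Write q(n) = an^3 + bn^2 + cn + d. Substituting each data point gives a linear system:
  -27a + 9b - 3c + d = -192
  -a + b - c + d = -8
  d = 0
  a + b + c + d = 0
Solving the system yields a = 6, b = -4, c = -2, d = 0.
So q(n) = 6n³ - 4n² - 2n.
Then q(-2) = -60.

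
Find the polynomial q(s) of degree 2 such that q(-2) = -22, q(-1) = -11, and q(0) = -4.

q(s) = -2s^2 + 5s - 4

Using the Lagrange interpolation formula with nodes -2, -1, 0:
  L_0(s) = (s + 1)s / 2
  L_1(s) = (s + 2)s / -1
  L_2(s) = (s + 2)(s + 1) / 2
Then q(s) = -22·L_0(s) - 11·L_1(s) - 4·L_2(s).
Expanding and collecting terms gives q(s) = -2s^2 + 5s - 4.
Check: q(-1) = -11. ✓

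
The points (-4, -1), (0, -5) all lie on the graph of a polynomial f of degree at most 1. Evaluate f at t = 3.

Write f(t) = at + b. Substituting each data point gives a linear system:
  -4a + b = -1
  b = -5
Solving the system yields a = -1, b = -5.
So f(t) = -t - 5.
Then f(3) = -8.

-8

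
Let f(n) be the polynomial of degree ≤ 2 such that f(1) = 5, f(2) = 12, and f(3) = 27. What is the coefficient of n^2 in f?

4

Write f(n) = an^2 + bn + c. Substituting each data point gives a linear system:
  a + b + c = 5
  4a + 2b + c = 12
  9a + 3b + c = 27
Solving the system yields a = 4, b = -5, c = 6.
So f(n) = 4n^2 - 5n + 6.
The leading coefficient is 4.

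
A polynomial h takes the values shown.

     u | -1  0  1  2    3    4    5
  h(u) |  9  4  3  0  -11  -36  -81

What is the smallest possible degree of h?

3

Forward differences of the values at u = -1, 0, 1, 2, 3, 4, 5:
  h  : 9  4  3  0  -11  -36  -81
  Δ  : -5  -1  -3  -11  -25  -45
  Δ^2: 4  -2  -8  -14  -20
  Δ^3: -6  -6  -6  -6
  Δ^4: 0  0  0
  Δ^5: 0  0
  Δ^6: 0
The third differences are constant (-6) and nonzero, while all higher differences vanish, so the minimal degree is 3.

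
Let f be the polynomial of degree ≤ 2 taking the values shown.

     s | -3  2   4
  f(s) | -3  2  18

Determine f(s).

f(s) = s^2 + 2s - 6

Using the Lagrange interpolation formula with nodes -3, 2, 4:
  L_0(s) = (s - 2)(s - 4) / 35
  L_1(s) = (s + 3)(s - 4) / -10
  L_2(s) = (s + 3)(s - 2) / 14
Then f(s) = -3·L_0(s) + 2·L_1(s) + 18·L_2(s).
Expanding and collecting terms gives f(s) = s² + 2s - 6.
Check: f(4) = 18. ✓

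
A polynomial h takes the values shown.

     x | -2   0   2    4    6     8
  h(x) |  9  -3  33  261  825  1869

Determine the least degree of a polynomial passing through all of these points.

Forward differences of the values at x = -2, 0, 2, 4, 6, 8:
  h  : 9  -3  33  261  825  1869
  Δ  : -12  36  228  564  1044
  Δ^2: 48  192  336  480
  Δ^3: 144  144  144
  Δ^4: 0  0
  Δ^5: 0
The third differences are constant (144) and nonzero, while all higher differences vanish, so the minimal degree is 3.

3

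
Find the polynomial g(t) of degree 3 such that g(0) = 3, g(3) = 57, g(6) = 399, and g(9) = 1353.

g(t) = 2t^3 - 2t^2 + 6t + 3

Write g(t) = at^3 + bt^2 + ct + d. Substituting each data point gives a linear system:
  d = 3
  27a + 9b + 3c + d = 57
  216a + 36b + 6c + d = 399
  729a + 81b + 9c + d = 1353
Solving the system yields a = 2, b = -2, c = 6, d = 3.
So g(t) = 2t³ - 2t² + 6t + 3.
Check: g(6) = 399. ✓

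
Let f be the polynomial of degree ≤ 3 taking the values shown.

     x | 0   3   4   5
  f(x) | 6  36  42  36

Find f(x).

Write f(x) = ax^3 + bx^2 + cx + d. Substituting each data point gives a linear system:
  d = 6
  27a + 9b + 3c + d = 36
  64a + 16b + 4c + d = 42
  125a + 25b + 5c + d = 36
Solving the system yields a = -1, b = 6, c = 1, d = 6.
So f(x) = -x^3 + 6x^2 + x + 6.
Check: f(4) = 42. ✓

f(x) = -x^3 + 6x^2 + x + 6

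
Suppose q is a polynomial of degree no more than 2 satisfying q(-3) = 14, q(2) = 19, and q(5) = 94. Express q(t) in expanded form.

q(t) = 3t^2 + 4t - 1

Write q(t) = at^2 + bt + c. Substituting each data point gives a linear system:
  9a - 3b + c = 14
  4a + 2b + c = 19
  25a + 5b + c = 94
Solving the system yields a = 3, b = 4, c = -1.
So q(t) = 3t^2 + 4t - 1.
Check: q(-3) = 14. ✓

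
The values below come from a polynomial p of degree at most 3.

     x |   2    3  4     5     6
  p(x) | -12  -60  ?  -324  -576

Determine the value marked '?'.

On equispaced nodes a degree-3 polynomial has vanishing fourth forward difference, so
  p(2) - 4·p(3) + 6·p(4) - 4·p(5) + p(6) = 0.
Substituting the known values and solving for p(4):
  6·p(4) = -948
  p(4) = -158.

-158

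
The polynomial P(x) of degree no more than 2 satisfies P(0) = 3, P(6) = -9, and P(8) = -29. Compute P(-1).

Using the Lagrange interpolation formula with nodes 0, 6, 8:
  L_0(x) = (x - 6)(x - 8) / 48
  L_1(x) = x(x - 8) / -12
  L_2(x) = x(x - 6) / 16
Then P(x) = 3·L_0(x) - 9·L_1(x) - 29·L_2(x).
Expanding and collecting terms gives P(x) = -x^2 + 4x + 3.
Evaluating at x = -1: P(-1) = -2.

-2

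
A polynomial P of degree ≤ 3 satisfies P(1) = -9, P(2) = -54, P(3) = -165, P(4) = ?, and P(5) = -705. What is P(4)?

The 4 known points determine the degree-3 polynomial uniquely.
Write P(t) = at^3 + bt^2 + ct + d. Substituting each data point gives a linear system:
  a + b + c + d = -9
  8a + 4b + 2c + d = -54
  27a + 9b + 3c + d = -165
  125a + 25b + 5c + d = -705
Solving the system yields a = -5, b = -3, c = -1, d = 0.
So P(t) = -5t^3 - 3t^2 - t.
Then P(4) = -372.

-372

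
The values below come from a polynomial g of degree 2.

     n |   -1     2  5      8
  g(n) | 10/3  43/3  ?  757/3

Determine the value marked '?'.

292/3

On equispaced nodes a degree-2 polynomial has vanishing third forward difference, so
  - g(-1) + 3·g(2) - 3·g(5) + g(8) = 0.
Substituting the known values and solving for g(5):
  -3·g(5) = -292
  g(5) = 292/3.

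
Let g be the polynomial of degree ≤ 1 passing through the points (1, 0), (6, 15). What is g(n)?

g(n) = 3n - 3

Using the Lagrange interpolation formula with nodes 1, 6:
  L_0(n) = (n - 6) / -5
  L_1(n) = (n - 1) / 5
Then g(n) = 0·L_0(n) + 15·L_1(n).
Expanding and collecting terms gives g(n) = 3n - 3.
Check: g(1) = 0. ✓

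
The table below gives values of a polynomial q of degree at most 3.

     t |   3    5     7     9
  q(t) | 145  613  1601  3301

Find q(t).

q(t) = 4t^3 + 5t^2 - 2t - 2

Using the Lagrange interpolation formula with nodes 3, 5, 7, 9:
  L_0(t) = (t - 5)(t - 7)(t - 9) / -48
  L_1(t) = (t - 3)(t - 7)(t - 9) / 16
  L_2(t) = (t - 3)(t - 5)(t - 9) / -16
  L_3(t) = (t - 3)(t - 5)(t - 7) / 48
Then q(t) = 145·L_0(t) + 613·L_1(t) + 1601·L_2(t) + 3301·L_3(t).
Expanding and collecting terms gives q(t) = 4t^3 + 5t^2 - 2t - 2.
Check: q(7) = 1601. ✓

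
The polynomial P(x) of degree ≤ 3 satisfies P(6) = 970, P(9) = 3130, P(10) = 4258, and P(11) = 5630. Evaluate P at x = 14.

11450

Using the Lagrange interpolation formula with nodes 6, 9, 10, 11:
  L_0(x) = (x - 9)(x - 10)(x - 11) / -60
  L_1(x) = (x - 6)(x - 10)(x - 11) / 6
  L_2(x) = (x - 6)(x - 9)(x - 11) / -4
  L_3(x) = (x - 6)(x - 9)(x - 10) / 10
Then P(x) = 970·L_0(x) + 3130·L_1(x) + 4258·L_2(x) + 5630·L_3(x).
Expanding and collecting terms gives P(x) = 4x^3 + 2x^2 + 6x - 2.
Evaluating at x = 14: P(14) = 11450.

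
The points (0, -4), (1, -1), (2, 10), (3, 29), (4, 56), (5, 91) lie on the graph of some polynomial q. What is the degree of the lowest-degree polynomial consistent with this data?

Forward differences of the values at t = 0, 1, 2, 3, 4, 5:
  q  : -4  -1  10  29  56  91
  Δ  : 3  11  19  27  35
  Δ^2: 8  8  8  8
  Δ^3: 0  0  0
  Δ^4: 0  0
  Δ^5: 0
The second differences are constant (8) and nonzero, while all higher differences vanish, so the minimal degree is 2.

2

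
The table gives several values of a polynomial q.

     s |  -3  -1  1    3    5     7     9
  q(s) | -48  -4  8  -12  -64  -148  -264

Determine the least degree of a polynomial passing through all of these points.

2

Forward differences of the values at s = -3, -1, 1, 3, 5, 7, 9:
  q  : -48  -4  8  -12  -64  -148  -264
  Δ  : 44  12  -20  -52  -84  -116
  Δ^2: -32  -32  -32  -32  -32
  Δ^3: 0  0  0  0
  Δ^4: 0  0  0
  Δ^5: 0  0
  Δ^6: 0
The second differences are constant (-32) and nonzero, while all higher differences vanish, so the minimal degree is 2.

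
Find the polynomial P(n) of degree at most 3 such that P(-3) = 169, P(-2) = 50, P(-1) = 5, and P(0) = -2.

Write P(n) = an^3 + bn^2 + cn + d. Substituting each data point gives a linear system:
  -27a + 9b - 3c + d = 169
  -8a + 4b - 2c + d = 50
  -a + b - c + d = 5
  d = -2
Solving the system yields a = -6, b = 1, c = 0, d = -2.
So P(n) = -6n³ + n² - 2.
Check: P(-3) = 169. ✓

P(n) = -6n^3 + n^2 - 2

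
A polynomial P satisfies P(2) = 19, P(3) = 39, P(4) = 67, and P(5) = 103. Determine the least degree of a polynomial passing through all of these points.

2

Forward differences of the values at s = 2, 3, 4, 5:
  P  : 19  39  67  103
  Δ  : 20  28  36
  Δ^2: 8  8
  Δ^3: 0
The second differences are constant (8) and nonzero, while all higher differences vanish, so the minimal degree is 2.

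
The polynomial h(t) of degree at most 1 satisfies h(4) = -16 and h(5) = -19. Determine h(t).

Using the Lagrange interpolation formula with nodes 4, 5:
  L_0(t) = (t - 5) / -1
  L_1(t) = (t - 4) / 1
Then h(t) = -16·L_0(t) - 19·L_1(t).
Expanding and collecting terms gives h(t) = -3t - 4.
Check: h(4) = -16. ✓

h(t) = -3t - 4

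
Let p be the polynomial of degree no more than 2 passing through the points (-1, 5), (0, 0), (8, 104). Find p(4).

Using the Lagrange interpolation formula with nodes -1, 0, 8:
  L_0(n) = n(n - 8) / 9
  L_1(n) = (n + 1)(n - 8) / -8
  L_2(n) = (n + 1)n / 72
Then p(n) = 5·L_0(n) + 0·L_1(n) + 104·L_2(n).
Expanding and collecting terms gives p(n) = 2n^2 - 3n.
Evaluating at n = 4: p(4) = 20.

20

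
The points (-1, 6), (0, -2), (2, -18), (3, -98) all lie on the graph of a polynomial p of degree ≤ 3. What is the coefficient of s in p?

Write p(s) = as^3 + bs^2 + cs + d. Substituting each data point gives a linear system:
  -a + b - c + d = 6
  d = -2
  8a + 4b + 2c + d = -18
  27a + 9b + 3c + d = -98
Solving the system yields a = -6, b = 6, c = 4, d = -2.
So p(s) = -6s^3 + 6s^2 + 4s - 2.
The coefficient of s is 4.

4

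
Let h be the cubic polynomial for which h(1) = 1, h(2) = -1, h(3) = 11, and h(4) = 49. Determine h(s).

Write h(s) = as^3 + bs^2 + cs + d. Substituting each data point gives a linear system:
  a + b + c + d = 1
  8a + 4b + 2c + d = -1
  27a + 9b + 3c + d = 11
  64a + 16b + 4c + d = 49
Solving the system yields a = 2, b = -5, c = -1, d = 5.
So h(s) = 2s³ - 5s² - s + 5.
Check: h(2) = -1. ✓

h(s) = 2s^3 - 5s^2 - s + 5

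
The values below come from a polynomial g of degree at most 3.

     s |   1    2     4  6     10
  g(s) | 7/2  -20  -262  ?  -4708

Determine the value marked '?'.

The 4 known points determine the degree-3 polynomial uniquely.
Write g(s) = as^3 + bs^2 + cs + d. Substituting each data point gives a linear system:
  a + b + c + d = 7/2
  8a + 4b + 2c + d = -20
  64a + 16b + 4c + d = -262
  1000a + 100b + 10c + d = -4708
Solving the system yields a = -5, b = 5/2, c = 4, d = 2.
So g(s) = -5s³ + (5/2)s² + 4s + 2.
Then g(6) = -964.

-964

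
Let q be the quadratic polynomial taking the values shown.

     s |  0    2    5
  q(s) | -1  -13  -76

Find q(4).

Using the Lagrange interpolation formula with nodes 0, 2, 5:
  L_0(s) = (s - 2)(s - 5) / 10
  L_1(s) = s(s - 5) / -6
  L_2(s) = s(s - 2) / 15
Then q(s) = -1·L_0(s) - 13·L_1(s) - 76·L_2(s).
Expanding and collecting terms gives q(s) = -3s² - 1.
Evaluating at s = 4: q(4) = -49.

-49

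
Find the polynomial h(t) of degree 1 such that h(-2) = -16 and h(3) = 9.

Write h(t) = at + b. Substituting each data point gives a linear system:
  -2a + b = -16
  3a + b = 9
Solving the system yields a = 5, b = -6.
So h(t) = 5t - 6.
Check: h(3) = 9. ✓

h(t) = 5t - 6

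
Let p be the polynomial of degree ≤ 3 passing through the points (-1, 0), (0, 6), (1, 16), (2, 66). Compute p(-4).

Write p(x) = ax^3 + bx^2 + cx + d. Substituting each data point gives a linear system:
  -a + b - c + d = 0
  d = 6
  a + b + c + d = 16
  8a + 4b + 2c + d = 66
Solving the system yields a = 6, b = 2, c = 2, d = 6.
So p(x) = 6x^3 + 2x^2 + 2x + 6.
Then p(-4) = -354.

-354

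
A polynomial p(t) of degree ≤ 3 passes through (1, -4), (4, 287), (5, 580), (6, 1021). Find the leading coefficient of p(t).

5

Write p(t) = at^3 + bt^2 + ct + d. Substituting each data point gives a linear system:
  a + b + c + d = -4
  64a + 16b + 4c + d = 287
  125a + 25b + 5c + d = 580
  216a + 36b + 6c + d = 1021
Solving the system yields a = 5, b = -1, c = -3, d = -5.
So p(t) = 5t³ - t² - 3t - 5.
The leading coefficient is 5.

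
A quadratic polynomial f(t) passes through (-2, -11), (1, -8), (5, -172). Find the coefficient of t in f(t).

-5

Write f(t) = at^2 + bt + c. Substituting each data point gives a linear system:
  4a - 2b + c = -11
  a + b + c = -8
  25a + 5b + c = -172
Solving the system yields a = -6, b = -5, c = 3.
So f(t) = -6t^2 - 5t + 3.
The coefficient of t is -5.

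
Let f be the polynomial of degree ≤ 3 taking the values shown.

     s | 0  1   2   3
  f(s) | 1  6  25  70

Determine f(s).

Write f(s) = as^3 + bs^2 + cs + d. Substituting each data point gives a linear system:
  d = 1
  a + b + c + d = 6
  8a + 4b + 2c + d = 25
  27a + 9b + 3c + d = 70
Solving the system yields a = 2, b = 1, c = 2, d = 1.
So f(s) = 2s³ + s² + 2s + 1.
Check: f(1) = 6. ✓

f(s) = 2s^3 + s^2 + 2s + 1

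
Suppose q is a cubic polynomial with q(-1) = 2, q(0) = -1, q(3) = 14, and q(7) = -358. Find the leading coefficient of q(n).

Write q(n) = an^3 + bn^2 + cn + d. Substituting each data point gives a linear system:
  -a + b - c + d = 2
  d = -1
  27a + 9b + 3c + d = 14
  343a + 49b + 7c + d = -358
Solving the system yields a = -2, b = 6, c = 5, d = -1.
So q(n) = -2n^3 + 6n^2 + 5n - 1.
The leading coefficient is -2.

-2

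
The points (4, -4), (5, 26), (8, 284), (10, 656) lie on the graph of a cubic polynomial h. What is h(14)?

2096

Using the Lagrange interpolation formula with nodes 4, 5, 8, 10:
  L_0(u) = (u - 5)(u - 8)(u - 10) / -24
  L_1(u) = (u - 4)(u - 8)(u - 10) / 15
  L_2(u) = (u - 4)(u - 5)(u - 10) / -24
  L_3(u) = (u - 4)(u - 5)(u - 8) / 60
Then h(u) = -4·L_0(u) + 26·L_1(u) + 284·L_2(u) + 656·L_3(u).
Expanding and collecting terms gives h(u) = u^3 - 3u^2 - 4u - 4.
Evaluating at u = 14: h(14) = 2096.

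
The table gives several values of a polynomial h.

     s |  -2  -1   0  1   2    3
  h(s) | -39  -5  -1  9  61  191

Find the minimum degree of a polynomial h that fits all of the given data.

Forward differences of the values at s = -2, -1, 0, 1, 2, 3:
  h  : -39  -5  -1  9  61  191
  Δ  : 34  4  10  52  130
  Δ^2: -30  6  42  78
  Δ^3: 36  36  36
  Δ^4: 0  0
  Δ^5: 0
The third differences are constant (36) and nonzero, while all higher differences vanish, so the minimal degree is 3.

3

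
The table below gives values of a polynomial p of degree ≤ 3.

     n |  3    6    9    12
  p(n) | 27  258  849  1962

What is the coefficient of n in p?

-4

Write p(n) = an^3 + bn^2 + cn + d. Substituting each data point gives a linear system:
  27a + 9b + 3c + d = 27
  216a + 36b + 6c + d = 258
  729a + 81b + 9c + d = 849
  1728a + 144b + 12c + d = 1962
Solving the system yields a = 1, b = 2, c = -4, d = -6.
So p(n) = n³ + 2n² - 4n - 6.
The coefficient of n is -4.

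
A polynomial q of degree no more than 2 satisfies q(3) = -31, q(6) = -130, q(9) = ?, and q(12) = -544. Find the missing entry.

-301

On equispaced nodes a degree-2 polynomial has vanishing third forward difference, so
  - q(3) + 3·q(6) - 3·q(9) + q(12) = 0.
Substituting the known values and solving for q(9):
  -3·q(9) = 903
  q(9) = -301.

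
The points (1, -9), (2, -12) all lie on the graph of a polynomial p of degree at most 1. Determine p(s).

p(s) = -3s - 6

Write p(s) = as + b. Substituting each data point gives a linear system:
  a + b = -9
  2a + b = -12
Solving the system yields a = -3, b = -6.
So p(s) = -3s - 6.
Check: p(1) = -9. ✓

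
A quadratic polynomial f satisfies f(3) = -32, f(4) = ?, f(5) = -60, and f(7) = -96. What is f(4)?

-45

The 3 known points determine the degree-2 polynomial uniquely.
Write f(x) = ax^2 + bx + c. Substituting each data point gives a linear system:
  9a + 3b + c = -32
  25a + 5b + c = -60
  49a + 7b + c = -96
Solving the system yields a = -1, b = -6, c = -5.
So f(x) = -x² - 6x - 5.
Then f(4) = -45.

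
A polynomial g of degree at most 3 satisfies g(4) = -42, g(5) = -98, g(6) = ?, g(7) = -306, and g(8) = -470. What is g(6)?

-184

On equispaced nodes a degree-3 polynomial has vanishing fourth forward difference, so
  g(4) - 4·g(5) + 6·g(6) - 4·g(7) + g(8) = 0.
Substituting the known values and solving for g(6):
  6·g(6) = -1104
  g(6) = -184.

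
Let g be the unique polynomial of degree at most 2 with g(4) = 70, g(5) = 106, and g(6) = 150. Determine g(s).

g(s) = 4s^2 + 6

Write g(s) = as^2 + bs + c. Substituting each data point gives a linear system:
  16a + 4b + c = 70
  25a + 5b + c = 106
  36a + 6b + c = 150
Solving the system yields a = 4, b = 0, c = 6.
So g(s) = 4s^2 + 6.
Check: g(6) = 150. ✓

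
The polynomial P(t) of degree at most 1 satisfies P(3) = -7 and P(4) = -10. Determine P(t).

P(t) = -3t + 2

Write P(t) = at + b. Substituting each data point gives a linear system:
  3a + b = -7
  4a + b = -10
Solving the system yields a = -3, b = 2.
So P(t) = -3t + 2.
Check: P(4) = -10. ✓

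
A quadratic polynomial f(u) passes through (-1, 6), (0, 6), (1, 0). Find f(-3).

-12

Write f(u) = au^2 + bu + c. Substituting each data point gives a linear system:
  a - b + c = 6
  c = 6
  a + b + c = 0
Solving the system yields a = -3, b = -3, c = 6.
So f(u) = -3u^2 - 3u + 6.
Then f(-3) = -12.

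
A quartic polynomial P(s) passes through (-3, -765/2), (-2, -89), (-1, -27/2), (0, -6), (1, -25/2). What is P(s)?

Write P(s) = as^4 + bs^3 + cs^2 + ds + e. Substituting each data point gives a linear system:
  81a - 27b + 9c - 3d + e = -765/2
  16a - 8b + 4c - 2d + e = -89
  a - b + c - d + e = -27/2
  e = -6
  a + b + c + d + e = -25/2
Solving the system yields a = -4, b = 1, c = -3, d = -1/2, e = -6.
So P(s) = -4s^4 + s^3 - 3s^2 - (1/2)s - 6.
Check: P(-2) = -89. ✓

P(s) = -4s^4 + s^3 - 3s^2 - (1/2)s - 6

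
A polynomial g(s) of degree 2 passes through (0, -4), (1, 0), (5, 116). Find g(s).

Write g(s) = as^2 + bs + c. Substituting each data point gives a linear system:
  c = -4
  a + b + c = 0
  25a + 5b + c = 116
Solving the system yields a = 5, b = -1, c = -4.
So g(s) = 5s² - s - 4.
Check: g(1) = 0. ✓

g(s) = 5s^2 - s - 4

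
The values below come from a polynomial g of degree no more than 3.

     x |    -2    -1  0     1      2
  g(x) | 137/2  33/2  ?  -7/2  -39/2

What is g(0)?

1/2

On equispaced nodes a degree-3 polynomial has vanishing fourth forward difference, so
  g(-2) - 4·g(-1) + 6·g(0) - 4·g(1) + g(2) = 0.
Substituting the known values and solving for g(0):
  6·g(0) = 3
  g(0) = 1/2.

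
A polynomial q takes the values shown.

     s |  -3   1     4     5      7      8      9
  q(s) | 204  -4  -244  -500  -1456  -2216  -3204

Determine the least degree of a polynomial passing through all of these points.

Divided differences on the nodes -3, 1, 4, 5, 7, 8, 9:
  order 0: 204  -4  -244  -500  -1456  -2216  -3204
  order 1: -52  -80  -256  -478  -760  -988
  order 2: -4  -44  -74  -94  -114
  order 3: -5  -5  -5  -5
  order 4: 0  0  0
  order 5: 0  0
  order 6: 0
The order-3 divided differences are all -5 (nonzero) and every higher order vanishes, so the data lies on a polynomial of degree exactly 3.

3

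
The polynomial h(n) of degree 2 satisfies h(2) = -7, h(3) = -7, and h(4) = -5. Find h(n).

Using the Lagrange interpolation formula with nodes 2, 3, 4:
  L_0(n) = (n - 3)(n - 4) / 2
  L_1(n) = (n - 2)(n - 4) / -1
  L_2(n) = (n - 2)(n - 3) / 2
Then h(n) = -7·L_0(n) - 7·L_1(n) - 5·L_2(n).
Expanding and collecting terms gives h(n) = n² - 5n - 1.
Check: h(2) = -7. ✓

h(n) = n^2 - 5n - 1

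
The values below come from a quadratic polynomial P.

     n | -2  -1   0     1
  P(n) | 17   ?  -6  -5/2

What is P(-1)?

1/2

On equispaced nodes a degree-2 polynomial has vanishing third forward difference, so
  - P(-2) + 3·P(-1) - 3·P(0) + P(1) = 0.
Substituting the known values and solving for P(-1):
  3·P(-1) = 3/2
  P(-1) = 1/2.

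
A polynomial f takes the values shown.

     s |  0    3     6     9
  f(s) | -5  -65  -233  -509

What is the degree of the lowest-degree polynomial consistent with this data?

Forward differences of the values at s = 0, 3, 6, 9:
  f  : -5  -65  -233  -509
  Δ  : -60  -168  -276
  Δ^2: -108  -108
  Δ^3: 0
The second differences are constant (-108) and nonzero, while all higher differences vanish, so the minimal degree is 2.

2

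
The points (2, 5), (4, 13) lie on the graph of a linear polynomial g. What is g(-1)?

Write g(s) = as + b. Substituting each data point gives a linear system:
  2a + b = 5
  4a + b = 13
Solving the system yields a = 4, b = -3.
So g(s) = 4s - 3.
Then g(-1) = -7.

-7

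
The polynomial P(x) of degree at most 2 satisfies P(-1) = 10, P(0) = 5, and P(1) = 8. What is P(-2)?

Using the Lagrange interpolation formula with nodes -1, 0, 1:
  L_0(x) = x(x - 1) / 2
  L_1(x) = (x + 1)(x - 1) / -1
  L_2(x) = (x + 1)x / 2
Then P(x) = 10·L_0(x) + 5·L_1(x) + 8·L_2(x).
Expanding and collecting terms gives P(x) = 4x² - x + 5.
Evaluating at x = -2: P(-2) = 23.

23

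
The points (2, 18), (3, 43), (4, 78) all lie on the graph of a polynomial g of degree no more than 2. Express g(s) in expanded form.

g(s) = 5s^2 - 2

Write g(s) = as^2 + bs + c. Substituting each data point gives a linear system:
  4a + 2b + c = 18
  9a + 3b + c = 43
  16a + 4b + c = 78
Solving the system yields a = 5, b = 0, c = -2.
So g(s) = 5s² - 2.
Check: g(3) = 43. ✓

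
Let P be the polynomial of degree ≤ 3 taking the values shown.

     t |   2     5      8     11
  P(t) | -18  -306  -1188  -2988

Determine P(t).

Using the Lagrange interpolation formula with nodes 2, 5, 8, 11:
  L_0(t) = (t - 5)(t - 8)(t - 11) / -162
  L_1(t) = (t - 2)(t - 8)(t - 11) / 54
  L_2(t) = (t - 2)(t - 5)(t - 11) / -54
  L_3(t) = (t - 2)(t - 5)(t - 8) / 162
Then P(t) = -18·L_0(t) - 306·L_1(t) - 1188·L_2(t) - 2988·L_3(t).
Expanding and collecting terms gives P(t) = -2t³ - 3t² + 3t + 4.
Check: P(11) = -2988. ✓

P(t) = -2t^3 - 3t^2 + 3t + 4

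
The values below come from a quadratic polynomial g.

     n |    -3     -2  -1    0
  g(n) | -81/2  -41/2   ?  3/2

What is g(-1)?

On equispaced nodes a degree-2 polynomial has vanishing third forward difference, so
  - g(-3) + 3·g(-2) - 3·g(-1) + g(0) = 0.
Substituting the known values and solving for g(-1):
  -3·g(-1) = 39/2
  g(-1) = -13/2.

-13/2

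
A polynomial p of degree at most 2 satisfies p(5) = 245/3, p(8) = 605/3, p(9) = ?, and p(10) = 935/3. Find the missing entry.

The 3 known points determine the degree-2 polynomial uniquely.
Write p(s) = as^2 + bs + c. Substituting each data point gives a linear system:
  25a + 5b + c = 245/3
  64a + 8b + c = 605/3
  100a + 10b + c = 935/3
Solving the system yields a = 3, b = 1, c = 5/3.
So p(s) = 3s^2 + s + 5/3.
Then p(9) = 761/3.

761/3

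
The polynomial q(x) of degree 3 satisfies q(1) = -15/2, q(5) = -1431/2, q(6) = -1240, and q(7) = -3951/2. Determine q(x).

Write q(x) = ax^3 + bx^2 + cx + d. Substituting each data point gives a linear system:
  a + b + c + d = -15/2
  125a + 25b + 5c + d = -1431/2
  216a + 36b + 6c + d = -1240
  343a + 49b + 7c + d = -3951/2
Solving the system yields a = -6, b = 5/2, c = -6, d = 2.
So q(x) = -6x^3 + (5/2)x^2 - 6x + 2.
Check: q(5) = -1431/2. ✓

q(x) = -6x^3 + (5/2)x^2 - 6x + 2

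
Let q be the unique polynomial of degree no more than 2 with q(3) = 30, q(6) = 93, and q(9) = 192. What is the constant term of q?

Write q(x) = ax^2 + bx + c. Substituting each data point gives a linear system:
  9a + 3b + c = 30
  36a + 6b + c = 93
  81a + 9b + c = 192
Solving the system yields a = 2, b = 3, c = 3.
So q(x) = 2x^2 + 3x + 3.
The constant term is 3.

3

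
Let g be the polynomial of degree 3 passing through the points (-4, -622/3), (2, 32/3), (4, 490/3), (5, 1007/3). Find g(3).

Write g(u) = au^3 + bu^2 + cu + d. Substituting each data point gives a linear system:
  -64a + 16b - 4c + d = -622/3
  8a + 4b + 2c + d = 32/3
  64a + 16b + 4c + d = 490/3
  125a + 25b + 5c + d = 1007/3
Solving the system yields a = 3, b = -1, c = -5/3, d = -6.
So g(u) = 3u³ - u² - (5/3)u - 6.
Then g(3) = 61.

61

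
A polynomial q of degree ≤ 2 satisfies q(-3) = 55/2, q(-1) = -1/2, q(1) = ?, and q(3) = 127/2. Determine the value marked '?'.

23/2

On equispaced nodes a degree-2 polynomial has vanishing third forward difference, so
  - q(-3) + 3·q(-1) - 3·q(1) + q(3) = 0.
Substituting the known values and solving for q(1):
  -3·q(1) = -69/2
  q(1) = 23/2.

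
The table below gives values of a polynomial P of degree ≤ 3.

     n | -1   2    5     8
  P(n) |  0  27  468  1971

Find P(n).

Write P(n) = an^3 + bn^2 + cn + d. Substituting each data point gives a linear system:
  -a + b - c + d = 0
  8a + 4b + 2c + d = 27
  125a + 25b + 5c + d = 468
  512a + 64b + 8c + d = 1971
Solving the system yields a = 4, b = -1, c = -2, d = 3.
So P(n) = 4n³ - n² - 2n + 3.
Check: P(2) = 27. ✓

P(n) = 4n^3 - n^2 - 2n + 3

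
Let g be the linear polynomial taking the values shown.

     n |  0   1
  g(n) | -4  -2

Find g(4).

Using the Lagrange interpolation formula with nodes 0, 1:
  L_0(n) = (n - 1) / -1
  L_1(n) = n / 1
Then g(n) = -4·L_0(n) - 2·L_1(n).
Expanding and collecting terms gives g(n) = 2n - 4.
Evaluating at n = 4: g(4) = 4.

4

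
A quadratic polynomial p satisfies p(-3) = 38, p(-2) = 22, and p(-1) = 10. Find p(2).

Using the Lagrange interpolation formula with nodes -3, -2, -1:
  L_0(x) = (x + 2)(x + 1) / 2
  L_1(x) = (x + 3)(x + 1) / -1
  L_2(x) = (x + 3)(x + 2) / 2
Then p(x) = 38·L_0(x) + 22·L_1(x) + 10·L_2(x).
Expanding and collecting terms gives p(x) = 2x^2 - 6x + 2.
Evaluating at x = 2: p(2) = -2.

-2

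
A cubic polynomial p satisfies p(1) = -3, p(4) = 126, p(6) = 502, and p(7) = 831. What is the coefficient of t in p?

0

Write p(t) = at^3 + bt^2 + ct + d. Substituting each data point gives a linear system:
  a + b + c + d = -3
  64a + 16b + 4c + d = 126
  216a + 36b + 6c + d = 502
  343a + 49b + 7c + d = 831
Solving the system yields a = 3, b = -4, c = 0, d = -2.
So p(t) = 3t^3 - 4t^2 - 2.
The coefficient of t is 0.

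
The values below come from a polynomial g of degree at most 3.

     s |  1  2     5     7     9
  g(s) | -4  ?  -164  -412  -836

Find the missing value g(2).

The 4 known points determine the degree-3 polynomial uniquely.
Write g(s) = as^3 + bs^2 + cs + d. Substituting each data point gives a linear system:
  a + b + c + d = -4
  125a + 25b + 5c + d = -164
  343a + 49b + 7c + d = -412
  729a + 81b + 9c + d = -836
Solving the system yields a = -1, b = -1, c = -3, d = 1.
So g(s) = -s^3 - s^2 - 3s + 1.
Then g(2) = -17.

-17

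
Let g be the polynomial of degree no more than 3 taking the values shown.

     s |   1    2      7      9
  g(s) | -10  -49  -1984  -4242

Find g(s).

g(s) = -6s^3 + 2s^2 - 3s - 3

Using the Lagrange interpolation formula with nodes 1, 2, 7, 9:
  L_0(s) = (s - 2)(s - 7)(s - 9) / -48
  L_1(s) = (s - 1)(s - 7)(s - 9) / 35
  L_2(s) = (s - 1)(s - 2)(s - 9) / -60
  L_3(s) = (s - 1)(s - 2)(s - 7) / 112
Then g(s) = -10·L_0(s) - 49·L_1(s) - 1984·L_2(s) - 4242·L_3(s).
Expanding and collecting terms gives g(s) = -6s^3 + 2s^2 - 3s - 3.
Check: g(9) = -4242. ✓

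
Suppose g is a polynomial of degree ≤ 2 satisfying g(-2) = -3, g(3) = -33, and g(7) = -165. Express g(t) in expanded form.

g(t) = -3t^2 - 3t + 3

Using the Lagrange interpolation formula with nodes -2, 3, 7:
  L_0(t) = (t - 3)(t - 7) / 45
  L_1(t) = (t + 2)(t - 7) / -20
  L_2(t) = (t + 2)(t - 3) / 36
Then g(t) = -3·L_0(t) - 33·L_1(t) - 165·L_2(t).
Expanding and collecting terms gives g(t) = -3t^2 - 3t + 3.
Check: g(7) = -165. ✓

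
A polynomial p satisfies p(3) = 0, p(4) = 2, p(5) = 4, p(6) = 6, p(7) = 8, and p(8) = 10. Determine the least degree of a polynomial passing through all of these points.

Forward differences of the values at x = 3, 4, 5, 6, 7, 8:
  p  : 0  2  4  6  8  10
  Δ  : 2  2  2  2  2
  Δ^2: 0  0  0  0
  Δ^3: 0  0  0
  Δ^4: 0  0
  Δ^5: 0
The first differences are constant (2) and nonzero, while all higher differences vanish, so the minimal degree is 1.

1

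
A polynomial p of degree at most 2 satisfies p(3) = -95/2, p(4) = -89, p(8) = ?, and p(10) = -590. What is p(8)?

The 3 known points determine the degree-2 polynomial uniquely.
Write p(t) = at^2 + bt + c. Substituting each data point gives a linear system:
  9a + 3b + c = -95/2
  16a + 4b + c = -89
  100a + 10b + c = -590
Solving the system yields a = -6, b = 1/2, c = 5.
So p(t) = -6t² + (1/2)t + 5.
Then p(8) = -375.

-375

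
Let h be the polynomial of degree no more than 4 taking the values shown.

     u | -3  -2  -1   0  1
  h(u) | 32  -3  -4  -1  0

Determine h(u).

h(u) = u^4 + u^3 - 2u^2 + u - 1

Write h(u) = au^4 + bu^3 + cu^2 + du + e. Substituting each data point gives a linear system:
  81a - 27b + 9c - 3d + e = 32
  16a - 8b + 4c - 2d + e = -3
  a - b + c - d + e = -4
  e = -1
  a + b + c + d + e = 0
Solving the system yields a = 1, b = 1, c = -2, d = 1, e = -1.
So h(u) = u^4 + u^3 - 2u^2 + u - 1.
Check: h(-2) = -3. ✓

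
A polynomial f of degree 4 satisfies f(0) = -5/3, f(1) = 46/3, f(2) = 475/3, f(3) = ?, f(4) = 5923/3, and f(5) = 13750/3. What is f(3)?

2038/3

On equispaced nodes a degree-4 polynomial has vanishing fifth forward difference, so
  - f(0) + 5·f(1) - 10·f(2) + 10·f(3) - 5·f(4) + f(5) = 0.
Substituting the known values and solving for f(3):
  10·f(3) = 20380/3
  f(3) = 2038/3.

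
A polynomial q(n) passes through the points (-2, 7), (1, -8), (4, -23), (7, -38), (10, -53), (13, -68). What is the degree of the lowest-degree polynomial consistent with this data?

1

Forward differences of the values at n = -2, 1, 4, 7, 10, 13:
  q  : 7  -8  -23  -38  -53  -68
  Δ  : -15  -15  -15  -15  -15
  Δ^2: 0  0  0  0
  Δ^3: 0  0  0
  Δ^4: 0  0
  Δ^5: 0
The first differences are constant (-15) and nonzero, while all higher differences vanish, so the minimal degree is 1.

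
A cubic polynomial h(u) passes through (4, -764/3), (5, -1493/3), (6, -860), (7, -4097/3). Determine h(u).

Using the Lagrange interpolation formula with nodes 4, 5, 6, 7:
  L_0(u) = (u - 5)(u - 6)(u - 7) / -6
  L_1(u) = (u - 4)(u - 6)(u - 7) / 2
  L_2(u) = (u - 4)(u - 5)(u - 7) / -2
  L_3(u) = (u - 4)(u - 5)(u - 6) / 6
Then h(u) = -764/3·L_0(u) - 1493/3·L_1(u) - 860·L_2(u) - 4097/3·L_3(u).
Expanding and collecting terms gives h(u) = -4u^3 + (1/3)u^2 - 2u + 4.
Check: h(6) = -860. ✓

h(u) = -4u^3 + (1/3)u^2 - 2u + 4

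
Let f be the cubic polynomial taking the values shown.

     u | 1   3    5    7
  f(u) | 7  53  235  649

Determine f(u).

f(u) = 2u^3 - u^2 + u + 5

Write f(u) = au^3 + bu^2 + cu + d. Substituting each data point gives a linear system:
  a + b + c + d = 7
  27a + 9b + 3c + d = 53
  125a + 25b + 5c + d = 235
  343a + 49b + 7c + d = 649
Solving the system yields a = 2, b = -1, c = 1, d = 5.
So f(u) = 2u^3 - u^2 + u + 5.
Check: f(1) = 7. ✓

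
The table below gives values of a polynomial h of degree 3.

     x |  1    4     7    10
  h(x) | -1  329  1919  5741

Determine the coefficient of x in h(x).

-6

Write h(x) = ax^3 + bx^2 + cx + d. Substituting each data point gives a linear system:
  a + b + c + d = -1
  64a + 16b + 4c + d = 329
  343a + 49b + 7c + d = 1919
  1000a + 100b + 10c + d = 5741
Solving the system yields a = 6, b = -2, c = -6, d = 1.
So h(x) = 6x³ - 2x² - 6x + 1.
The coefficient of x is -6.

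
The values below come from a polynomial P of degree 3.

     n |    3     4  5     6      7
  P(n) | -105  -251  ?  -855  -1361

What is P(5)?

-493

The 4 known points determine the degree-3 polynomial uniquely.
Write P(n) = an^3 + bn^2 + cn + d. Substituting each data point gives a linear system:
  27a + 9b + 3c + d = -105
  64a + 16b + 4c + d = -251
  216a + 36b + 6c + d = -855
  343a + 49b + 7c + d = -1361
Solving the system yields a = -4, b = 0, c = 2, d = -3.
So P(n) = -4n³ + 2n - 3.
Then P(5) = -493.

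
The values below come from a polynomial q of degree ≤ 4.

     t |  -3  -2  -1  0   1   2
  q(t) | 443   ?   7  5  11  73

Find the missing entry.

89

The 5 known points determine the degree-4 polynomial uniquely.
Write q(t) = at^4 + bt^3 + ct^2 + dt + e. Substituting each data point gives a linear system:
  81a - 27b + 9c - 3d + e = 443
  a - b + c - d + e = 7
  e = 5
  a + b + c + d + e = 11
  16a + 8b + 4c + 2d + e = 73
Solving the system yields a = 5, b = -2, c = -1, d = 4, e = 5.
So q(t) = 5t^4 - 2t^3 - t^2 + 4t + 5.
Then q(-2) = 89.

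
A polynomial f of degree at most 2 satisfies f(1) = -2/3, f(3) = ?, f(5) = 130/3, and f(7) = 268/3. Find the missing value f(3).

40/3

The 3 known points determine the degree-2 polynomial uniquely.
Write f(x) = ax^2 + bx + c. Substituting each data point gives a linear system:
  a + b + c = -2/3
  25a + 5b + c = 130/3
  49a + 7b + c = 268/3
Solving the system yields a = 2, b = -1, c = -5/3.
So f(x) = 2x^2 - x - 5/3.
Then f(3) = 40/3.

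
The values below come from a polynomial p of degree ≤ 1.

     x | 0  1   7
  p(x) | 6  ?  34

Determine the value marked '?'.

The 2 known points determine the degree-1 polynomial uniquely.
Write p(x) = ax + b. Substituting each data point gives a linear system:
  b = 6
  7a + b = 34
Solving the system yields a = 4, b = 6.
So p(x) = 4x + 6.
Then p(1) = 10.

10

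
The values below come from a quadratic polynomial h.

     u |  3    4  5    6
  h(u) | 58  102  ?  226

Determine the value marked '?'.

158

The 3 known points determine the degree-2 polynomial uniquely.
Write h(u) = au^2 + bu + c. Substituting each data point gives a linear system:
  9a + 3b + c = 58
  16a + 4b + c = 102
  36a + 6b + c = 226
Solving the system yields a = 6, b = 2, c = -2.
So h(u) = 6u^2 + 2u - 2.
Then h(5) = 158.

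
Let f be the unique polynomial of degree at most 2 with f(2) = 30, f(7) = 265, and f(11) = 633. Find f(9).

Using the Lagrange interpolation formula with nodes 2, 7, 11:
  L_0(x) = (x - 7)(x - 11) / 45
  L_1(x) = (x - 2)(x - 11) / -20
  L_2(x) = (x - 2)(x - 7) / 36
Then f(x) = 30·L_0(x) + 265·L_1(x) + 633·L_2(x).
Expanding and collecting terms gives f(x) = 5x^2 + 2x + 6.
Evaluating at x = 9: f(9) = 429.

429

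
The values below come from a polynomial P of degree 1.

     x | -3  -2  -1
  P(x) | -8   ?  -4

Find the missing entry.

-6

On equispaced nodes a degree-1 polynomial has vanishing second forward difference, so
  P(-3) - 2·P(-2) + P(-1) = 0.
Substituting the known values and solving for P(-2):
  -2·P(-2) = 12
  P(-2) = -6.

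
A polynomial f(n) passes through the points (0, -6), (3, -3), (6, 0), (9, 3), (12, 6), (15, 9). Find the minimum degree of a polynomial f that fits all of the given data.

1

Forward differences of the values at n = 0, 3, 6, 9, 12, 15:
  f  : -6  -3  0  3  6  9
  Δ  : 3  3  3  3  3
  Δ^2: 0  0  0  0
  Δ^3: 0  0  0
  Δ^4: 0  0
  Δ^5: 0
The first differences are constant (3) and nonzero, while all higher differences vanish, so the minimal degree is 1.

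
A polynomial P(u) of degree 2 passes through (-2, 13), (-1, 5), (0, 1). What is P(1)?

Forward differences of the values at u = -2, -1, 0:
  P  : 13  5  1
  Δ  : -8  -4
  Δ^2: 4
The second differences are constant, confirming degree 2.
Interpolating (Newton forward form) and evaluating at u = 1 gives P(1) = 1.

1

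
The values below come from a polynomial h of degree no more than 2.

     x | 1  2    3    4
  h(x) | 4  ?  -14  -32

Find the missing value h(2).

-2

On equispaced nodes a degree-2 polynomial has vanishing third forward difference, so
  - h(1) + 3·h(2) - 3·h(3) + h(4) = 0.
Substituting the known values and solving for h(2):
  3·h(2) = -6
  h(2) = -2.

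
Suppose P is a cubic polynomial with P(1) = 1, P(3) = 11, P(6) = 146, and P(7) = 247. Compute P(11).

1091

Write P(t) = at^3 + bt^2 + ct + d. Substituting each data point gives a linear system:
  a + b + c + d = 1
  27a + 9b + 3c + d = 11
  216a + 36b + 6c + d = 146
  343a + 49b + 7c + d = 247
Solving the system yields a = 1, b = -2, c = 0, d = 2.
So P(t) = t³ - 2t² + 2.
Then P(11) = 1091.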